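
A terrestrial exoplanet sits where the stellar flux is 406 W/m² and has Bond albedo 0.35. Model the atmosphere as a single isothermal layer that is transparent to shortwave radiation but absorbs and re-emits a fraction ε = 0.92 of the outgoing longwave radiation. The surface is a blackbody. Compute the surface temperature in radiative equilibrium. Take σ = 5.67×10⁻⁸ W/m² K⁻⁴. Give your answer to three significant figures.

The planet radiates to space at T_e = [S(1−α)/(4σ)]^(1/4) = 184.7 K.
Surface balance with a leaky layer gives σT_s⁴ = σT_e⁴·2/(2−ε), so T_s = T_e·[2/(2−0.92)]^(1/4) = 215.5 K.

215 K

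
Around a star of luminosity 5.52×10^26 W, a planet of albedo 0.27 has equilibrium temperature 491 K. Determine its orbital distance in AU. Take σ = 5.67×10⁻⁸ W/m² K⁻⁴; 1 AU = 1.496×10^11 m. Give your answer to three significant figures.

Required flux: S = 4σT⁴/(1−α) = 18060 W/m².
S = L/(4πd²) → d = √(L/4πS) = √(5.52×10^26/(4π·18060)) = 4.932×10^10 m = 0.3297 AU.

0.330 AU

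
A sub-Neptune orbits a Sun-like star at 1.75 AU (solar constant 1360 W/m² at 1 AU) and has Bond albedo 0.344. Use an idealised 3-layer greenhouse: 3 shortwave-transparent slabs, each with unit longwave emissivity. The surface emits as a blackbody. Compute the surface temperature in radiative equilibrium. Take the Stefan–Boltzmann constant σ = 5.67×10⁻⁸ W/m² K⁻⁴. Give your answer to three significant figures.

Irradiance scales as 1/d², so S = 1360 W/m² × (1/1.75)² = 444.1 W/m².
OLR = S(1−α)/4 = 72.83 W/m²; the top layer radiates at T_e = 189.3 K.
For an N-layer opaque stack, T_s⁴ = (N+1)T_e⁴, hence T_s = (4)^(1/4)×189.3 K = 267.7 K.

268 kelvin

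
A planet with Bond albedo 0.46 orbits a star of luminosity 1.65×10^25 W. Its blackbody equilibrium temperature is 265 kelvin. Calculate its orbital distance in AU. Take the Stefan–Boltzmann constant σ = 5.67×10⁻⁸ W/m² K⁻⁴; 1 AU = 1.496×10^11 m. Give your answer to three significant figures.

The flux needed for this T is 4σT⁴/(1−0.46) = 2071 W/m².
Then d = [L/(4πS)]^(1/2) = 2.518×10^10 m, i.e. 0.1683 AU.

0.168 AU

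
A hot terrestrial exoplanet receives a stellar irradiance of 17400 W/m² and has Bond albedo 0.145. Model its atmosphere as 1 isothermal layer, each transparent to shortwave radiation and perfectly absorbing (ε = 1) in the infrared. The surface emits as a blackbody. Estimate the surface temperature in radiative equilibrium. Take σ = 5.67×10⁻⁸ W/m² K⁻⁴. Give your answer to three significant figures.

602 kelvin

The effective emission temperature is T_e = [S(1−α)/(4σ)]^¼ = 506.1 K.
For an N-layer opaque stack, T_s⁴ = (N+1)T_e⁴, hence T_s = (2)^(1/4)×506.1 K = 601.8 K.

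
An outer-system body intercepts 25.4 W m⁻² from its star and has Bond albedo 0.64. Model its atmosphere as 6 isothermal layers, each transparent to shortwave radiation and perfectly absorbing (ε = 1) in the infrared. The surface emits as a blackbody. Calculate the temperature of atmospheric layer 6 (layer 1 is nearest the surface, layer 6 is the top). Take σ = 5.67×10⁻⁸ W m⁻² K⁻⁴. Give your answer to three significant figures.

79.7 K

The effective emission temperature is T_e = [S(1−α)/(4σ)]^¼ = 79.68 K.
Each opaque layer satisfies 2T_j⁴ = T_{j−1}⁴ + T_{j+1}⁴, giving T_k⁴ = (N+1−k)T_e⁴.
T_6 = (1)^(1/4)·79.68 = 79.68 K.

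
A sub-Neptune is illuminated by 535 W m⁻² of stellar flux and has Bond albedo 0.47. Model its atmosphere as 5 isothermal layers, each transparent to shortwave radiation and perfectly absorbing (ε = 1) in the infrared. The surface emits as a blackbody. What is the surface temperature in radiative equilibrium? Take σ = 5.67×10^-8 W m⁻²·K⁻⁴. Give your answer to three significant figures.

294 K

Top-of-atmosphere balance: σT_e⁴ = S(1−α)/4 = 70.89 W m⁻² → T_e = 188.0 K.
For an N-layer opaque stack, T_s⁴ = (N+1)T_e⁴, hence T_s = (6)^(1/4)×188.0 K = 294.3 K.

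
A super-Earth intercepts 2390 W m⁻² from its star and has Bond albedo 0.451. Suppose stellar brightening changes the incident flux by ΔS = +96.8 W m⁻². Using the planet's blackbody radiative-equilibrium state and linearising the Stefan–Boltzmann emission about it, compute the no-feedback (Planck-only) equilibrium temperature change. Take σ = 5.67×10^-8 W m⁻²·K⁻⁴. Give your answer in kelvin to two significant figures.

Reference equilibrium: T_e = [S(1−α)/(4σ)]^(1/4) = 275.8 K.
ΔF = Δ[S(1−α)]/4 = (1−0.451)·+96.8/4 = 13.29 W m⁻².
Planck response: λ_P = 4σT_e³ = 4·5.67×10⁻⁸·(275.8)³ = 4.758 W m⁻²/K.
Hence the no-feedback warming is ΔF/(4σT_e³) = 2.79 K.

2.8 kelvin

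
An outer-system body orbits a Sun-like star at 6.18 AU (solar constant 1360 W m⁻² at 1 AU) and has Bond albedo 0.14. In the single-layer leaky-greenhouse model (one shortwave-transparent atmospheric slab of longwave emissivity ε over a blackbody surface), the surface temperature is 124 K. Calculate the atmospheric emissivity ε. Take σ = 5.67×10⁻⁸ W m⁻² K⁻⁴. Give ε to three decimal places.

0.858

Irradiance scales as 1/d², so S = 1360 W m⁻² × (1/6.18)² = 35.61 W m⁻².
First, T_e = [35.61·(1−0.14)/(4σ)]^(1/4) = 107.8 K.
Since (2−ε)/2 = (T_e/T_s)⁴ = 0.5711, ε = 0.8578.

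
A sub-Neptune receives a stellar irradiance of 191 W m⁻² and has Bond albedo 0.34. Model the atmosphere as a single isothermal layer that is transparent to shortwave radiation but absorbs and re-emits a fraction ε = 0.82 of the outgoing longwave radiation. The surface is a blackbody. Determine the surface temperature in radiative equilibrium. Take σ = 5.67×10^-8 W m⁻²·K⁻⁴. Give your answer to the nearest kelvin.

175 kelvin

Effective emission temperature (TOA balance): σT_e⁴ = S(1−α)/4 = 31.51 W m⁻² → T_e = 153.5 K.
Surface balance with a leaky layer gives σT_s⁴ = σT_e⁴·2/(2−ε), so T_s = T_e·[2/(2−0.82)]^(1/4) = 175.2 K.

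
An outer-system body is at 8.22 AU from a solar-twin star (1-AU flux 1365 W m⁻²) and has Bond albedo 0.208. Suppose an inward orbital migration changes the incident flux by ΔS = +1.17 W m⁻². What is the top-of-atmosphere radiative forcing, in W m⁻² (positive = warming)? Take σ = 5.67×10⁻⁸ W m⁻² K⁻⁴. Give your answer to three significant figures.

Irradiance scales as 1/d², so S = 1365 W m⁻² × (1/8.22)² = 20.20 W m⁻².
ΔF = Δ[S(1−α)]/4 = (1−0.208)·+1.17/4 = 0.2317 W m⁻².

0.232 W m⁻²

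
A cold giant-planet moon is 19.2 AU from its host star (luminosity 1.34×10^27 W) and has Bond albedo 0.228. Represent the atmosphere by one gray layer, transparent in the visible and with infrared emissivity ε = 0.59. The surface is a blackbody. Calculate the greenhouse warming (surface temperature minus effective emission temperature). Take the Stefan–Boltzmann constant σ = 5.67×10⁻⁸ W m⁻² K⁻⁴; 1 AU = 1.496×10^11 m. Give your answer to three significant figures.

7.44 K

d = 19.2 × 1.496×10^11 m = 2.872×10^12 m.
Flux at the orbit: S = L/(4πd²) = 1.34×10^27/(4π·(2.87×10^12)²) = 12.92 W m⁻².
Effective emission temperature (TOA balance): σT_e⁴ = S(1−α)/4 = 2.495 W m⁻² → T_e = 81.44 K.
The surface balance (absorbed SW + ε·downward IR = σT_s⁴) with T_a⁴ = T_s⁴/2 reduces to T_s = T_e·[2/(2−ε)]^¼ = 88.88 K.
Greenhouse warming: T_s − T_e = 7.437 K.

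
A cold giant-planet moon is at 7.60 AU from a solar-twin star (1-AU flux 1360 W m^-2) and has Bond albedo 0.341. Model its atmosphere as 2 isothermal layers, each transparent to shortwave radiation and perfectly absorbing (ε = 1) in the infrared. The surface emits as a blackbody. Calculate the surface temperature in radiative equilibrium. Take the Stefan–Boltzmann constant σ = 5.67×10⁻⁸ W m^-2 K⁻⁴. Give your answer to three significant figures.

Flux at the orbit: S = 1360/(7.60)² = 23.55 W m^-2.
Top-of-atmosphere balance: σT_e⁴ = S(1−α)/4 = 3.879 W m^-2 → T_e = 90.95 K.
For an N-layer opaque stack, T_s⁴ = (N+1)T_e⁴, hence T_s = (3)^(1/4)×90.95 K = 119.7 K.

120 K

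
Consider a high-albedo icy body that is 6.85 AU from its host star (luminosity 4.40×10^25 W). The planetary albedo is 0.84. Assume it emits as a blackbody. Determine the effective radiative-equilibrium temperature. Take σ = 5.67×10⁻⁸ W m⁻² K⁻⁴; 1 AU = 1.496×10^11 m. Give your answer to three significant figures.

d = 6.85 × 1.496×10^11 m = 1.025×10^12 m.
Spreading L over a sphere of radius d: S = 4.40×10^25/(4π·1.02×10^12²) = 3.334 W m⁻².
Averaging over the sphere, the absorbed flux is S(1−α)/4 = 0.1334 W m⁻².
In equilibrium σT⁴ equals this, so T = 39.16 K.

39.2 K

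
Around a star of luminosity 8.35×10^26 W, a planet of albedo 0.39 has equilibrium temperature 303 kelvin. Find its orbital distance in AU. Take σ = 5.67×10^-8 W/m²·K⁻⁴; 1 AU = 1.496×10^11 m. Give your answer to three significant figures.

0.973 AU

Required flux: S = 4σT⁴/(1−α) = 3134 W/m².
S = L/(4πd²) → d = √(L/4πS) = √(8.35×10^26/(4π·3134)) = 1.456×10^11 m = 0.9733 AU.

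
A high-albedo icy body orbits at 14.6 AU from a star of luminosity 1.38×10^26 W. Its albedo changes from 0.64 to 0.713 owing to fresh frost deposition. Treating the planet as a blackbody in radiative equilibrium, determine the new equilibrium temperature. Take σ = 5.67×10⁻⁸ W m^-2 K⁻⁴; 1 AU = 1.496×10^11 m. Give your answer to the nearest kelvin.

Orbital distance: d = 14.6 AU = 2.184×10^12 m.
Flux at the orbit: S = L/(4πd²) = 1.38×10^26/(4π·(2.18×10^12)²) = 2.302 W m^-2.
With the new albedo, S(1−α₂)/4 = 0.1652 W m^-2, so T₂ = 41.31 K.

41 K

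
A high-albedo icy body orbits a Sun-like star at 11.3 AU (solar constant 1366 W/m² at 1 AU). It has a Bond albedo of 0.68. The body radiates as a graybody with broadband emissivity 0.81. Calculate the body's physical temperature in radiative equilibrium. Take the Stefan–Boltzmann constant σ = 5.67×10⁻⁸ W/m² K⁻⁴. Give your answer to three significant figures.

Irradiance scales as 1/d², so S = 1366 W/m² × (1/11.3)² = 10.70 W/m².
Absorbed flux (global mean): S(1−α)/4 = 10.70·0.32/4 = 0.8558 W/m².
Equating to εσT⁴ with ε = 0.81: T = (0.8558/0.81σ)^(1/4) = 65.70 K.

65.7 kelvin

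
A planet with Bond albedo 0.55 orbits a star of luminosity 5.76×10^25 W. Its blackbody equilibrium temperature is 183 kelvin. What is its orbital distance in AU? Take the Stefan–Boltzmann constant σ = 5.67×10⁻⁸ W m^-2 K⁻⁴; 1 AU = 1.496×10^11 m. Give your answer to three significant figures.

0.602 AU

Required flux: S = 4σT⁴/(1−α) = 565.2 W m^-2.
S = L/(4πd²) → d = √(L/4πS) = √(5.76×10^25/(4π·565.2)) = 9.005×10^10 m = 0.6019 AU.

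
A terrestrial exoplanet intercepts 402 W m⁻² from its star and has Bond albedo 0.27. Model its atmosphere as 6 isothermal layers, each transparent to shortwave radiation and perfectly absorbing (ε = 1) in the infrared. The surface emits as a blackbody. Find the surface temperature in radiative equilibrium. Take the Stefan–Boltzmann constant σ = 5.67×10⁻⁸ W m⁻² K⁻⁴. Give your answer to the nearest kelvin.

OLR = S(1−α)/4 = 73.36 W m⁻²; the top layer radiates at T_e = 189.7 K.
With N = 6 opaque layers, T_s = (N+1)^(1/4)·T_e = 7^(1/4)·189.7 = 308.5 K.

308 K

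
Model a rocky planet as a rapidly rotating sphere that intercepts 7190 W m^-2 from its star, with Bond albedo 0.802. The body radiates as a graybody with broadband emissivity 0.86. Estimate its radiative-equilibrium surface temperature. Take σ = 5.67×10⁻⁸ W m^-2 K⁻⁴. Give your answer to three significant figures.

Absorbed flux (global mean): S(1−α)/4 = 7190·0.198/4 = 355.9 W m^-2.
Equating to εσT⁴ with ε = 0.86: T = (355.9/0.86σ)^(1/4) = 292.3 K.

292 K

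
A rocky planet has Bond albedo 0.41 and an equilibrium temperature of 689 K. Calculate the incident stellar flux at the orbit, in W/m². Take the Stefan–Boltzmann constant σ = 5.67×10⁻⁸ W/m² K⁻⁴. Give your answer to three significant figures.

86600 W/m²

Invert the energy balance for S: S = 4σT⁴/(1−α).
The emitted flux is σT⁴ = 12780 W/m².
So S = 4×12780/(1−0.41) = 86630 W/m².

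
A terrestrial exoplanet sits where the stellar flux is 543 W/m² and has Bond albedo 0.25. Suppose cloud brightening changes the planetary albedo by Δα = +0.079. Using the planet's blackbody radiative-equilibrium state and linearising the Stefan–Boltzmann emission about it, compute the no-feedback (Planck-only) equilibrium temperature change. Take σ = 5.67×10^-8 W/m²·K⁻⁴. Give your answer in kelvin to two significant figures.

Unperturbed T_e = [543.0·(1−0.25)/(4σ)]^¼ = 205.9 K.
TOA radiative forcing: ΔF = −S·Δα/4 = −543.0·(+0.079)/4 = -10.72 W/m².
Linearising σT⁴ gives d(σT⁴)/dT = 4σT_e³ = 1.978 W/m² per K.
Hence the no-feedback warming is ΔF/(4σT_e³) = -5.42 K.

-5.4 K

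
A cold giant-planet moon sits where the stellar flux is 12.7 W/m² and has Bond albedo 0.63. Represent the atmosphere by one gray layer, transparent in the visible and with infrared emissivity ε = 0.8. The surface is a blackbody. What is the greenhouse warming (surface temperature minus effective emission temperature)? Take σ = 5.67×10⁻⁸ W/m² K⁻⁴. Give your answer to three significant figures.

The planet radiates to space at T_e = [S(1−α)/(4σ)]^(1/4) = 67.47 K.
Surface balance with a leaky layer gives σT_s⁴ = σT_e⁴·2/(2−ε), so T_s = T_e·[2/(2−0.8)]^(1/4) = 76.66 K.
The atmosphere warms the surface by 9.190 K.

9.19 K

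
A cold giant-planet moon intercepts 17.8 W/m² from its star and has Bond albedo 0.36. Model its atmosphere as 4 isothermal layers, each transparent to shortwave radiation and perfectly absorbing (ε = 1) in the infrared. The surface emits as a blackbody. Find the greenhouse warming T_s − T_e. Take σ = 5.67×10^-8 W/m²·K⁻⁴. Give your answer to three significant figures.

41.7 K

The effective emission temperature is T_e = [S(1−α)/(4σ)]^¼ = 84.19 K.
T_s = (N+1)^(1/4)·T_e = 125.9 K.
Warming: T_s − T_e = 41.70 K.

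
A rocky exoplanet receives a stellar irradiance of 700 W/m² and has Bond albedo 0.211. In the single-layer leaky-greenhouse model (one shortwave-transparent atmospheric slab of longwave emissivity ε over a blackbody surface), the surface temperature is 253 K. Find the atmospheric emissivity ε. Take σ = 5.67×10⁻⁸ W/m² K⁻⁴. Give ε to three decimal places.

First, T_e = [700.0·(1−0.211)/(4σ)]^(1/4) = 222.1 K.
Since (2−ε)/2 = (T_e/T_s)⁴ = 0.5944, ε = 0.8113.

0.811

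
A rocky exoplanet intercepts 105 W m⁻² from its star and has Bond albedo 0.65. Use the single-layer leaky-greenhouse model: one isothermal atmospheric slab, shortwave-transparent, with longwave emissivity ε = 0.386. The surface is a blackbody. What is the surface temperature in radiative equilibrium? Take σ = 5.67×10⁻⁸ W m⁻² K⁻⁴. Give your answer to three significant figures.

119 K

Effective emission temperature (TOA balance): σT_e⁴ = S(1−α)/4 = 9.188 W m⁻² → T_e = 112.8 K.
Surface balance with a leaky layer gives σT_s⁴ = σT_e⁴·2/(2−ε), so T_s = T_e·[2/(2−0.386)]^(1/4) = 119.0 K.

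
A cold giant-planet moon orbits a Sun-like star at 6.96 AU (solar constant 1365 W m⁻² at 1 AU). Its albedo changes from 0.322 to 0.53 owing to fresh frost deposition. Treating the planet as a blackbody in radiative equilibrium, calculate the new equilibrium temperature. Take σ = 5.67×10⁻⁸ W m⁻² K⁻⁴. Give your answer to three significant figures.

87.4 K

Irradiance scales as 1/d², so S = 1365 W m⁻² × (1/6.96)² = 28.18 W m⁻².
T₂ = [S(1−α₂)/(4σ)]^(1/4) = [28.18·0.47/(4σ)]^(1/4) = 87.42 K.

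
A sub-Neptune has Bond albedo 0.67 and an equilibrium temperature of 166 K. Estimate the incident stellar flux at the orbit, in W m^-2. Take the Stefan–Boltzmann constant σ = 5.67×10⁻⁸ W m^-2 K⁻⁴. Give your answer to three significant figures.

522 W m^-2

Invert the energy balance for S: S = 4σT⁴/(1−α).
σT⁴ = 5.67×10⁻⁸·(166)⁴ = 43.05 W m^-2.
So S = 4×43.05/(1−0.67) = 521.9 W m^-2.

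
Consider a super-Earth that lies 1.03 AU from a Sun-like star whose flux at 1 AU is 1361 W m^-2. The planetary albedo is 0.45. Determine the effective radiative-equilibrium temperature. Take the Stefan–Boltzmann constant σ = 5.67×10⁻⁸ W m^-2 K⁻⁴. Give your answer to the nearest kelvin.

236 K

Flux at the orbit: S = 1361/(1.03)² = 1283 W m^-2.
The planet absorbs (1−α)S over its disc πR² and re-emits over 4πR², so the mean absorbed flux is (1−0.45)·1283/4 = 176.4 W m^-2.
Set σT⁴ = 176.4 → T = (176.4/σ)^(1/4) = 236.2 K.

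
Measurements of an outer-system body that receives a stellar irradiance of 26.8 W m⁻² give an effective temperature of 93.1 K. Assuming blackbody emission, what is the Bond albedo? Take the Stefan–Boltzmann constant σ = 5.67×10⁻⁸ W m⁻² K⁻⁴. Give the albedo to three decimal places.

0.364

Energy balance: S(1−α)/4 = σT⁴, so 1−α = 4σT⁴/S.
4σT⁴ = 4·5.67×10⁻⁸·(93.1)⁴ = 17.04 W m⁻².
Hence α = 1 − 17.04/26.80 = 0.3642.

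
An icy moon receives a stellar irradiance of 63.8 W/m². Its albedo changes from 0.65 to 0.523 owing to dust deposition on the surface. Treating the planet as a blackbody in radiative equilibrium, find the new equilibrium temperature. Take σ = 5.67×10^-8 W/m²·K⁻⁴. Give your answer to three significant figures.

T₂ = [S(1−α₂)/(4σ)]^(1/4) = [63.80·0.477/(4σ)]^(1/4) = 107.6 K.

108 K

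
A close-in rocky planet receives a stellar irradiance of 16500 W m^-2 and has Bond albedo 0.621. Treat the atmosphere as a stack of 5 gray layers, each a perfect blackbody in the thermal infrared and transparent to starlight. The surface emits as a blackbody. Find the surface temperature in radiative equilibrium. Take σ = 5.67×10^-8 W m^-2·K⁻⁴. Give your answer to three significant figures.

Top-of-atmosphere balance: σT_e⁴ = S(1−α)/4 = 1563 W m^-2 → T_e = 407.5 K.
For an N-layer opaque stack, T_s⁴ = (N+1)T_e⁴, hence T_s = (6)^(1/4)×407.5 K = 637.8 K.

638 K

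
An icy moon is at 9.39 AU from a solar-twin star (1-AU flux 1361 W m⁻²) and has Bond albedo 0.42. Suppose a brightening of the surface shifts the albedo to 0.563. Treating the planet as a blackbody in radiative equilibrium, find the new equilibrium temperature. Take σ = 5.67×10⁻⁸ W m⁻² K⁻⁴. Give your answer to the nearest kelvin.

74 K

Flux at the orbit: S = 1361/(9.39)² = 15.44 W m⁻².
With the new albedo, S(1−α₂)/4 = 1.686 W m⁻², so T₂ = 73.85 K.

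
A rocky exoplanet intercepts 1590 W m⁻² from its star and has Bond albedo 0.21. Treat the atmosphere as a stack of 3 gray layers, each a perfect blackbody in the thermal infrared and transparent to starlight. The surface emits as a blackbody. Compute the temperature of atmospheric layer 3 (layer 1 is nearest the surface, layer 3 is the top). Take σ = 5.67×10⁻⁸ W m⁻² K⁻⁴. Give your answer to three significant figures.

OLR = S(1−α)/4 = 314.0 W m⁻²; the top layer radiates at T_e = 272.8 K.
The net upward flux σT_e⁴ is constant between every pair of levels, so T_k⁴ = (N+1−k)T_e⁴.
T_3 = (1)^(1/4)·272.8 = 272.8 K.

273 kelvin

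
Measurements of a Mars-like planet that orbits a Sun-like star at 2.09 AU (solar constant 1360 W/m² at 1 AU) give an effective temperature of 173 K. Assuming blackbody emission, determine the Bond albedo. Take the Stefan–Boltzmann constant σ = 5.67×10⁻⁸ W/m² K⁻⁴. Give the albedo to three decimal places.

Flux at the orbit: S = 1360/(2.09)² = 311.3 W/m².
From σT⁴ = S(1−α)/4 we invert for α: 1−α = 4σT⁴/S.
σT⁴ = 50.79 W/m², so 4σT⁴ = 203.2 W/m².
Hence α = 1 − 203.2/311.3 = 0.3475.

0.347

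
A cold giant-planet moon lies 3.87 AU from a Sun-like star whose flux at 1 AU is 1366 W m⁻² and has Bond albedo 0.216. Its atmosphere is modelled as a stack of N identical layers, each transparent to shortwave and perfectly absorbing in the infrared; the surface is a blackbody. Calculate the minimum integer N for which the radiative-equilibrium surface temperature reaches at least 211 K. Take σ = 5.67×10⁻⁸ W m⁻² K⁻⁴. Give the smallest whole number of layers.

6

Irradiance scales as 1/d², so S = 1366 W m⁻² × (1/3.87)² = 91.21 W m⁻².
OLR = S(1−α)/4 = 17.88 W m⁻²; the top layer radiates at T_e = 133.3 K.
T_s = (N+1)^(1/4)·T_e ≥ 211 K requires N+1 ≥ (T_s/T_e)⁴ = (211/133.3)⁴ = 6.287.
So N ≥ 5.287; the smallest integer is N = 6.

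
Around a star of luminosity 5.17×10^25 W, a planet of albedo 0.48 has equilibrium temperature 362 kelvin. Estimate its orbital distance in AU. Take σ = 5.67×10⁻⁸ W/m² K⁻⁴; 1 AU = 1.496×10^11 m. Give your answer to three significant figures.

0.157 AU

Required flux: S = 4σT⁴/(1−α) = 7490 W/m².
S = L/(4πd²) → d = √(L/4πS) = √(5.17×10^25/(4π·7490)) = 2.344×10^10 m = 0.1567 AU.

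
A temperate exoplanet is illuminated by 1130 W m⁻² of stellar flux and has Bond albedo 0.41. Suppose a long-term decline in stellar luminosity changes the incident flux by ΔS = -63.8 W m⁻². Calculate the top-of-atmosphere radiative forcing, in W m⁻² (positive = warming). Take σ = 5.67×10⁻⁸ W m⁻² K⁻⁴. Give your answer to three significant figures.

TOA radiative forcing: ΔF = (1−α)ΔS/4 = 0.59·(-63.8)/4 = -9.411 W m⁻².

-9.41 W m⁻²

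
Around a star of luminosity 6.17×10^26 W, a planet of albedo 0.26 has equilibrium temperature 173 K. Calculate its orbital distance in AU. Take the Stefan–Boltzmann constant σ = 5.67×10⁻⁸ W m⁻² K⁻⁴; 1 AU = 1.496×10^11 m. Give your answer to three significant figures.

2.83 AU

The flux needed for this T is 4σT⁴/(1−0.26) = 274.5 W m⁻².
Then d = [L/(4πS)]^(1/2) = 4.229×10^11 m, i.e. 2.827 AU.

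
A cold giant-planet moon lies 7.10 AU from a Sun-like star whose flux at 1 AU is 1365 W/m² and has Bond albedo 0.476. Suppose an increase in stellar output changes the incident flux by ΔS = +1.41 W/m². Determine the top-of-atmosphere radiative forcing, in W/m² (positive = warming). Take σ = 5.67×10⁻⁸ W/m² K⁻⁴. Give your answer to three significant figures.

0.185 W/m²

Irradiance scales as 1/d², so S = 1365 W/m² × (1/7.10)² = 27.08 W/m².
TOA radiative forcing: ΔF = (1−α)ΔS/4 = 0.524·(+1.41)/4 = 0.1847 W/m².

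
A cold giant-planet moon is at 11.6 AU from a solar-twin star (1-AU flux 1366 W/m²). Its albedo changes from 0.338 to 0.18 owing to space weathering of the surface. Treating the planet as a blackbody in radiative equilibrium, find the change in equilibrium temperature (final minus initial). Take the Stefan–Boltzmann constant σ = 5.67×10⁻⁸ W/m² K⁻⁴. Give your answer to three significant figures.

4.06 kelvin

Irradiance scales as 1/d², so S = 1366 W/m² × (1/11.6)² = 10.15 W/m².
Initial: T₁ = [S(1−0.338)/(4σ)]^(1/4) = 73.78 K.
With α = 0.18, T₂ = 77.84 K.
ΔT = T₂ − T₁ = 4.055 K.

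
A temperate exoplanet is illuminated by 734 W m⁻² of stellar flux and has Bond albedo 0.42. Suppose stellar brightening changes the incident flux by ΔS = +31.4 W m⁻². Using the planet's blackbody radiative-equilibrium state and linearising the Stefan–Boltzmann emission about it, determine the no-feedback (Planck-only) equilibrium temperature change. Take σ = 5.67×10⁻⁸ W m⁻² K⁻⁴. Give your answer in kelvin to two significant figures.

2.2 K

The baseline emission temperature is T_e = 208.1 K.
TOA radiative forcing: ΔF = (1−α)ΔS/4 = 0.58·(+31.4)/4 = 4.553 W m⁻².
The Planck feedback parameter is 4σT_e³ = 2.045 W m⁻²/K.
So ΔT₀ = 4.553/2.045 = 2.23 K.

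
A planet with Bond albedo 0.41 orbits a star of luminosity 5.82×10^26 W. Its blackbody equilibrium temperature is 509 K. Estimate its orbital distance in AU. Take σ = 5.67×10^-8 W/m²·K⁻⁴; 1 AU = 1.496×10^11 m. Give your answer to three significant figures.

0.283 AU

The flux needed for this T is 4σT⁴/(1−0.41) = 25800 W/m².
S = L/(4πd²) → d = √(L/4πS) = √(5.82×10^26/(4π·25800)) = 4.237×10^10 m = 0.2832 AU.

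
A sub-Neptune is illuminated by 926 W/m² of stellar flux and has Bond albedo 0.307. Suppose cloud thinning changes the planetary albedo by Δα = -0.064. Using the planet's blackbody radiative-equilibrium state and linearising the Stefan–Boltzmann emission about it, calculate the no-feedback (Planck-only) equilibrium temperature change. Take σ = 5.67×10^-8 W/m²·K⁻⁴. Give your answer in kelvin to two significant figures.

Reference equilibrium: T_e = [S(1−α)/(4σ)]^(1/4) = 230.6 K.
The change in absorbed flux is Δ[S(1−α)/4] = −SΔα/4 = 14.82 W/m².
Planck response: λ_P = 4σT_e³ = 4·5.67×10⁻⁸·(230.6)³ = 2.782 W/m²/K.
ΔT₀ = ΔF/λ_P = 14.82/2.782 = 5.32 K.

5.3 K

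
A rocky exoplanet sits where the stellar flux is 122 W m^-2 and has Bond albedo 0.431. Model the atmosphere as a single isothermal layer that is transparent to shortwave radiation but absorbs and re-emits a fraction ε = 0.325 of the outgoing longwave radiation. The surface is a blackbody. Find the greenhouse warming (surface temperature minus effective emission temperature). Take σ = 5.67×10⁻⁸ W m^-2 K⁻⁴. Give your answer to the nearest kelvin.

At the top of the atmosphere, σT_e⁴ = S(1−α)/4 = 17.35 W m^-2, giving T_e = 132.3 K.
For a single slab of emissivity ε, T_s⁴ = 2T_e⁴/(2−ε); thus T_s = 132.3·(1.194)^(1/4) = 138.3 K.
T_s − T_e = 138.3 − 132.3 = 5.996 K.

6 K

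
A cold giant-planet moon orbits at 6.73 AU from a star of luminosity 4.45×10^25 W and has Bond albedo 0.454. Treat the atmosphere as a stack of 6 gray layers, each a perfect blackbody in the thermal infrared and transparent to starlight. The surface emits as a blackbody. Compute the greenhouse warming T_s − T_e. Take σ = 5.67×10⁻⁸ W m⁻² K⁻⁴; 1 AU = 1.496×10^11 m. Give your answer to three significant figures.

33.7 kelvin

d = 6.73 × 1.496×10^11 m = 1.007×10^12 m.
Flux at the orbit: S = L/(4πd²) = 4.45×10^25/(4π·(1.01×10^12)²) = 3.493 W m⁻².
The effective emission temperature is T_e = [S(1−α)/(4σ)]^¼ = 53.85 K.
T_s = (N+1)^(1/4)·T_e = 87.59 K.
Warming: T_s − T_e = 33.74 K.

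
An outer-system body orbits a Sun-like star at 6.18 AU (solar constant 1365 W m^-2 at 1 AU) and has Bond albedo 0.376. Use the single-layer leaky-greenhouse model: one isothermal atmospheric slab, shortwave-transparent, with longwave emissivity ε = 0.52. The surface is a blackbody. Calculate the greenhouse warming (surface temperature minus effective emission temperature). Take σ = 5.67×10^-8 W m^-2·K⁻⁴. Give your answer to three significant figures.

Flux at the orbit: S = 1365/(6.18)² = 35.74 W m^-2.
At the top of the atmosphere, σT_e⁴ = S(1−α)/4 = 5.575 W m^-2, giving T_e = 99.58 K.
The surface balance (absorbed SW + ε·downward IR = σT_s⁴) with T_a⁴ = T_s⁴/2 reduces to T_s = T_e·[2/(2−ε)]^¼ = 107.4 K.
The atmosphere warms the surface by 7.785 K.

7.79 kelvin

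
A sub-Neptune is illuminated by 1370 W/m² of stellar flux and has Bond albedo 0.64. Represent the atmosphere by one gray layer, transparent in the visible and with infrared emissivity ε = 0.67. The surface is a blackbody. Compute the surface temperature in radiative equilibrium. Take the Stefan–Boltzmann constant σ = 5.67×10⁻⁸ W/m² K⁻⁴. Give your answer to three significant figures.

239 K

The planet radiates to space at T_e = [S(1−α)/(4σ)]^(1/4) = 215.9 K.
The surface balance (absorbed SW + ε·downward IR = σT_s⁴) with T_a⁴ = T_s⁴/2 reduces to T_s = T_e·[2/(2−ε)]^¼ = 239.1 K.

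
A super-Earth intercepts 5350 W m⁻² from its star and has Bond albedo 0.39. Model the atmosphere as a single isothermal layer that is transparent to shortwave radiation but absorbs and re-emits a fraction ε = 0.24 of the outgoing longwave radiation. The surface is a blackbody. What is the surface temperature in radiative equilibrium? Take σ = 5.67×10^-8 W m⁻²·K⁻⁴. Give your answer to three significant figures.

358 K

Effective emission temperature (TOA balance): σT_e⁴ = S(1−α)/4 = 815.9 W m⁻² → T_e = 346.3 K.
For a single slab of emissivity ε, T_s⁴ = 2T_e⁴/(2−ε); thus T_s = 346.3·(1.136)^(1/4) = 357.6 K.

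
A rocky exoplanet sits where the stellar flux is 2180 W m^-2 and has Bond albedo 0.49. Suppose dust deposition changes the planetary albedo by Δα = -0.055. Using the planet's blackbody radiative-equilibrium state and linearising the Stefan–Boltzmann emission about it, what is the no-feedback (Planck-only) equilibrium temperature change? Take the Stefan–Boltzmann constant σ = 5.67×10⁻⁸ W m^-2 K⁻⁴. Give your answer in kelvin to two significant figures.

Reference equilibrium: T_e = [S(1−α)/(4σ)]^(1/4) = 264.6 K.
TOA radiative forcing: ΔF = −S·Δα/4 = −2180·(-0.055)/4 = 29.98 W m^-2.
Linearising σT⁴ gives d(σT⁴)/dT = 4σT_e³ = 4.202 W m^-2 per K.
ΔT₀ = ΔF/λ_P = 29.98/4.202 = 7.13 K.

7.1 kelvin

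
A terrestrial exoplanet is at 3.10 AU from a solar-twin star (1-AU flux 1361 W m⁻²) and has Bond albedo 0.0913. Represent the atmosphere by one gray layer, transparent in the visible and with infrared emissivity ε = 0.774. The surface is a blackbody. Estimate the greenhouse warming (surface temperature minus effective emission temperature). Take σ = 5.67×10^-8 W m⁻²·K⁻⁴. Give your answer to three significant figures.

Irradiance scales as 1/d², so S = 1361 W m⁻² × (1/3.10)² = 141.6 W m⁻².
The planet radiates to space at T_e = [S(1−α)/(4σ)]^(1/4) = 154.3 K.
The surface balance (absorbed SW + ε·downward IR = σT_s⁴) with T_a⁴ = T_s⁴/2 reduces to T_s = T_e·[2/(2−ε)]^¼ = 174.4 K.
T_s − T_e = 174.4 − 154.3 = 20.09 K.

20.1 kelvin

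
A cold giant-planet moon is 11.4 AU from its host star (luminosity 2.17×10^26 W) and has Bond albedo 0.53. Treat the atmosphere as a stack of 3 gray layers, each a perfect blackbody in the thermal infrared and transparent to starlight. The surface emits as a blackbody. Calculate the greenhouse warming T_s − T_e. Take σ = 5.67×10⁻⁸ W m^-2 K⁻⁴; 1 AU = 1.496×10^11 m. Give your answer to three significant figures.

Orbital distance: d = 11.4 AU = 1.705×10^12 m.
S = L/(4πd²) = 5.937 W m^-2.
Top-of-atmosphere balance: σT_e⁴ = S(1−α)/4 = 0.6976 W m^-2 → T_e = 59.23 K.
Surface: T_s = (4)^¼·T_e = 83.76 K.
So the greenhouse effect raises the surface by 83.76 − 59.23 = 24.53 K.

24.5 kelvin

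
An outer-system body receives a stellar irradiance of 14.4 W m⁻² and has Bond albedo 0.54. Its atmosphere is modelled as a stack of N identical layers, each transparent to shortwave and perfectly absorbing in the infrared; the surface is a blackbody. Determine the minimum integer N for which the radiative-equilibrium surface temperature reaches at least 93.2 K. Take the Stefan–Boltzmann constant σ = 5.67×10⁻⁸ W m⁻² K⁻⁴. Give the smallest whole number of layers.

2

OLR = S(1−α)/4 = 1.656 W m⁻²; the top layer radiates at T_e = 73.51 K.
Since T_s⁴ = (N+1)T_e⁴, we need N ≥ (T_s/T_e)⁴ − 1 = 1.583.
So N ≥ 1.583; the smallest integer is N = 2.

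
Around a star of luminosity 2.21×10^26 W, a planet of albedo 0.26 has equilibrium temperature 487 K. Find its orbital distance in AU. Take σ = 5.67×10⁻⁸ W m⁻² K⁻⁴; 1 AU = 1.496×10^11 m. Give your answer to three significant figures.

Energy balance gives S = 4σT⁴/(1−α) = 17240 W m⁻².
From L = 4πd²S, d = √(2.21×10^26/(4π·17240)) = 3.194×10^10 m = 0.2135 AU.

0.213 AU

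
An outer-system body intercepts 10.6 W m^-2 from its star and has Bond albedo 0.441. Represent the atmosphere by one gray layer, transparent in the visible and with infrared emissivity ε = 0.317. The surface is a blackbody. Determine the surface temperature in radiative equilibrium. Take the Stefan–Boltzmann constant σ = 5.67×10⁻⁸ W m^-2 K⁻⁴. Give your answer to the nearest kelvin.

The planet radiates to space at T_e = [S(1−α)/(4σ)]^(1/4) = 71.49 K.
For a single slab of emissivity ε, T_s⁴ = 2T_e⁴/(2−ε); thus T_s = 71.49·(1.188)^(1/4) = 74.65 K.

75 K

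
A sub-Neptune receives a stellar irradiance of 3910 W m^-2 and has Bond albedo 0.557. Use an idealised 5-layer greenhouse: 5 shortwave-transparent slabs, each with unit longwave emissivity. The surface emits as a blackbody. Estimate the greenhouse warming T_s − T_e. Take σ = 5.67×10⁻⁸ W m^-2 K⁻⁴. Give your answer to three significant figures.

167 K

Top-of-atmosphere balance: σT_e⁴ = S(1−α)/4 = 433.0 W m^-2 → T_e = 295.6 K.
T_s = (N+1)^(1/4)·T_e = 462.7 K.
Warming: T_s − T_e = 167.1 K.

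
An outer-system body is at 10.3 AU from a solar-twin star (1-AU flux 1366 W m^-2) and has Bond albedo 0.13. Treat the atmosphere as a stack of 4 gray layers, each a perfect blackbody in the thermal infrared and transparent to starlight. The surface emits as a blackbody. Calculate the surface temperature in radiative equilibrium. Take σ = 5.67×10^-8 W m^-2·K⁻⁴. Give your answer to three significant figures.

125 K

Irradiance scales as 1/d², so S = 1366 W m^-2 × (1/10.3)² = 12.88 W m^-2.
OLR = S(1−α)/4 = 2.800 W m^-2; the top layer radiates at T_e = 83.83 K.
Layer-by-layer balance gives σT_s⁴ = (N+1)σT_e⁴, so T_s = 5^¼·83.83 = 125.4 K.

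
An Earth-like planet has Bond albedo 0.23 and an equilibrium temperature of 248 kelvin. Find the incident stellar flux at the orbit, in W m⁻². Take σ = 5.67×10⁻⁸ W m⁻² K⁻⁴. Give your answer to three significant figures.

1110 W m⁻²

From S(1−α)/4 = σT⁴: S = 4σT⁴/(1−α).
The emitted flux is σT⁴ = 214.5 W m⁻².
So S = 4×214.5/(1−0.23) = 1114 W m⁻².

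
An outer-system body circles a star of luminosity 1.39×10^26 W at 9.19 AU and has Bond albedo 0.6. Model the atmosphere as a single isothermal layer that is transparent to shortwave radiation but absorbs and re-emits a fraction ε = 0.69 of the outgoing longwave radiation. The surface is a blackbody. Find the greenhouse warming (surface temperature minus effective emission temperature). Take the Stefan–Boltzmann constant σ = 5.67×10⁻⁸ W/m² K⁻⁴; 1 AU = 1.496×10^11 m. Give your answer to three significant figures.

d = 9.19 × 1.496×10^11 m = 1.375×10^12 m.
S = L/(4πd²) = 5.852 W/m².
At the top of the atmosphere, σT_e⁴ = S(1−α)/4 = 0.5852 W/m², giving T_e = 56.68 K.
Surface balance with a leaky layer gives σT_s⁴ = σT_e⁴·2/(2−ε), so T_s = T_e·[2/(2−0.69)]^(1/4) = 63.00 K.
The atmosphere warms the surface by 6.324 K.

6.32 K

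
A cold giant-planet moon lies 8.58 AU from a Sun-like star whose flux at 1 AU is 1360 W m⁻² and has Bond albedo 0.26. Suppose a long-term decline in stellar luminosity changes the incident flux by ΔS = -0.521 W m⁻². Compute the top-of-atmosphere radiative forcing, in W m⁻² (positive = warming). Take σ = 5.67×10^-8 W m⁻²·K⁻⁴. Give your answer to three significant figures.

-0.0964 W m⁻²

By the inverse-square law, S = 1360/8.58² = 18.47 W m⁻².
Only a fraction (1−α) is absorbed and it's spread over 4πR², so ΔF = (1−α)ΔS/4 = -0.09638 W m⁻².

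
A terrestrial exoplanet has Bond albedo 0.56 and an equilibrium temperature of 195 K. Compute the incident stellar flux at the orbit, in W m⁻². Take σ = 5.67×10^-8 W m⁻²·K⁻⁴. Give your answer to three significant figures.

745 W m⁻²

From S(1−α)/4 = σT⁴: S = 4σT⁴/(1−α).
σT⁴ = 5.67×10⁻⁸·(195)⁴ = 81.98 W m⁻².
S = 4·81.98/0.44 = 745.3 W m⁻².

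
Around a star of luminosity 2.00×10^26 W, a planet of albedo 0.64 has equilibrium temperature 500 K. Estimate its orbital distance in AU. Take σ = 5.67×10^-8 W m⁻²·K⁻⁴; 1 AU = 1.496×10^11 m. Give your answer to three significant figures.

0.134 AU

Energy balance gives S = 4σT⁴/(1−α) = 39380 W m⁻².
From L = 4πd²S, d = √(2.00×10^26/(4π·39380)) = 2.010×10^10 m = 0.1344 AU.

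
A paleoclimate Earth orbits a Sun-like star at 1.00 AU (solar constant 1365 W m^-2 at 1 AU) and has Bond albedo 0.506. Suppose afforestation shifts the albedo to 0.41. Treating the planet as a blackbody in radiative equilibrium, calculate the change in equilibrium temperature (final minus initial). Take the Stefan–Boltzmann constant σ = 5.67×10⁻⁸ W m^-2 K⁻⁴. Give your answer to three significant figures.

Irradiance scales as 1/d², so S = 1365 W m^-2 × (1/1.00)² = 1365 W m^-2.
Before: T₁ = [1365·0.494/(4σ)]^(1/4) = 233.5 K.
With α = 0.41, T₂ = 244.1 K.
Change: 244.1 − 233.5 = 10.60 K.

10.6 K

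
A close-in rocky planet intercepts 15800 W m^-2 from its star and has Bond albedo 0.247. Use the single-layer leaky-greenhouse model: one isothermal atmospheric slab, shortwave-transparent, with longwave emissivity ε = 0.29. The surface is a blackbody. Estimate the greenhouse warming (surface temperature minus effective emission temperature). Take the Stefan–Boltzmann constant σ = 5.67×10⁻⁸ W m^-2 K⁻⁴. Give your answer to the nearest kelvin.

The planet radiates to space at T_e = [S(1−α)/(4σ)]^(1/4) = 478.6 K.
The surface balance (absorbed SW + ε·downward IR = σT_s⁴) with T_a⁴ = T_s⁴/2 reduces to T_s = T_e·[2/(2−ε)]^¼ = 497.7 K.
T_s − T_e = 497.7 − 478.6 = 19.11 K.

19 K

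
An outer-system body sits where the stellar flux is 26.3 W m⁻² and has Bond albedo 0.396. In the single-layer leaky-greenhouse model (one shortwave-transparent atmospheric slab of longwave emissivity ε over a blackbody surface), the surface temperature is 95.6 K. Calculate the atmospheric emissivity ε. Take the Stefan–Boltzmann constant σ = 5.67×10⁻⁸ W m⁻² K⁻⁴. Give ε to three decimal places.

0.323

TOA balance gives T_e = 91.48 K.
Inverting T_s⁴ = 2T_e⁴/(2−ε): (T_e/T_s)⁴ = 0.8385, so ε = 2(1 − 0.8385) = 0.3229.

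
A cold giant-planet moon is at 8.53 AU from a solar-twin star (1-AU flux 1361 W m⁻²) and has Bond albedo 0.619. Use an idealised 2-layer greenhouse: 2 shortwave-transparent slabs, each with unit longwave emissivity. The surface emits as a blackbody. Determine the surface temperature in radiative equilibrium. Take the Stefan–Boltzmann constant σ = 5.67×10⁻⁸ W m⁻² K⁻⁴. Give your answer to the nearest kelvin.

99 K

Irradiance scales as 1/d², so S = 1361 W m⁻² × (1/8.53)² = 18.71 W m⁻².
OLR = S(1−α)/4 = 1.782 W m⁻²; the top layer radiates at T_e = 74.87 K.
With N = 2 opaque layers, T_s = (N+1)^(1/4)·T_e = 3^(1/4)·74.87 = 98.54 K.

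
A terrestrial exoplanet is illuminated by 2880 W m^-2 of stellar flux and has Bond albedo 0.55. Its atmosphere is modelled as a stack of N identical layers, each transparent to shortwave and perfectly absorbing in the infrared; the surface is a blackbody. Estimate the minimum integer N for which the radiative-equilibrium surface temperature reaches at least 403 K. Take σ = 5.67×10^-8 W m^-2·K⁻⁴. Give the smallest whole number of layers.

4

OLR = S(1−α)/4 = 324.0 W m^-2; the top layer radiates at T_e = 274.9 K.
T_s = (N+1)^(1/4)·T_e ≥ 403 K requires N+1 ≥ (T_s/T_e)⁴ = (403/274.9)⁴ = 4.616.
So N ≥ 3.616; the smallest integer is N = 4.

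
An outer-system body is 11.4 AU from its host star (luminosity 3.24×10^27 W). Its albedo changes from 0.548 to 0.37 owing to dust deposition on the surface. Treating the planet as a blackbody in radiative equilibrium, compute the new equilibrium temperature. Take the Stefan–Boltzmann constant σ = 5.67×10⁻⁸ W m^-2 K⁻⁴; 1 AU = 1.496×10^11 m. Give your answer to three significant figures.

d = 11.4 × 1.496×10^11 m = 1.705×10^12 m.
Flux at the orbit: S = L/(4πd²) = 3.24×10^27/(4π·(1.71×10^12)²) = 88.65 W m^-2.
With the new albedo, S(1−α₂)/4 = 13.96 W m^-2, so T₂ = 125.3 K.

125 kelvin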